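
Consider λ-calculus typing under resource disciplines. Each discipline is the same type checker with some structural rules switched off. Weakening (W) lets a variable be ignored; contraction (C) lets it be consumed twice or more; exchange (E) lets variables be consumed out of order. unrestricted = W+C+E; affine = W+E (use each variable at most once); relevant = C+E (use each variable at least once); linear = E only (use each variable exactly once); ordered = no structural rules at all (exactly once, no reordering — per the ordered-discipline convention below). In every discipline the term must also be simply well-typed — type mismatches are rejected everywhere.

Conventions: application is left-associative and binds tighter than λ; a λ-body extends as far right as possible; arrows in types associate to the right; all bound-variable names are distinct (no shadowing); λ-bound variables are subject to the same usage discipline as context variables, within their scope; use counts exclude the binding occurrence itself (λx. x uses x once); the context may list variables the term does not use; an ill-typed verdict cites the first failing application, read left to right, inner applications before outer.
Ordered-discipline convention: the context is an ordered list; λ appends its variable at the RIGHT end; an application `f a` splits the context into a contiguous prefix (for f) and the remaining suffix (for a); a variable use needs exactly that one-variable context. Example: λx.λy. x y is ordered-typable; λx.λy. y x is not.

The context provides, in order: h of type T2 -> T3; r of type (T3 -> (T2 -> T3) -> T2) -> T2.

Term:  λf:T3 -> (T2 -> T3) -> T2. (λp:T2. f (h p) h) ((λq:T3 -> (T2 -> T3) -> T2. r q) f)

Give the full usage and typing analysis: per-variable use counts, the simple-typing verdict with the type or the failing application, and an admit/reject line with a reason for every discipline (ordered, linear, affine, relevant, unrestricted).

use counts: h ×2, r ×1, f (λ-bound) ×2, p (λ-bound) ×1, q (λ-bound) ×1
order of uses: f, h, p, h, r, q, f
typing: the term checks, with type (T3 -> (T2 -> T3) -> T2) -> T2
ordered ✗ (uses contraction: h ×2, f ×2)
linear ✗ (uses contraction: h ×2, f ×2)
affine ✗ (uses contraction: h ×2, f ×2)
relevant ✓ (none of h, r, f, p, q goes unused)
unrestricted ✓ (typability at (T3 -> (T2 -> T3) -> T2) -> T2 is all that's needed)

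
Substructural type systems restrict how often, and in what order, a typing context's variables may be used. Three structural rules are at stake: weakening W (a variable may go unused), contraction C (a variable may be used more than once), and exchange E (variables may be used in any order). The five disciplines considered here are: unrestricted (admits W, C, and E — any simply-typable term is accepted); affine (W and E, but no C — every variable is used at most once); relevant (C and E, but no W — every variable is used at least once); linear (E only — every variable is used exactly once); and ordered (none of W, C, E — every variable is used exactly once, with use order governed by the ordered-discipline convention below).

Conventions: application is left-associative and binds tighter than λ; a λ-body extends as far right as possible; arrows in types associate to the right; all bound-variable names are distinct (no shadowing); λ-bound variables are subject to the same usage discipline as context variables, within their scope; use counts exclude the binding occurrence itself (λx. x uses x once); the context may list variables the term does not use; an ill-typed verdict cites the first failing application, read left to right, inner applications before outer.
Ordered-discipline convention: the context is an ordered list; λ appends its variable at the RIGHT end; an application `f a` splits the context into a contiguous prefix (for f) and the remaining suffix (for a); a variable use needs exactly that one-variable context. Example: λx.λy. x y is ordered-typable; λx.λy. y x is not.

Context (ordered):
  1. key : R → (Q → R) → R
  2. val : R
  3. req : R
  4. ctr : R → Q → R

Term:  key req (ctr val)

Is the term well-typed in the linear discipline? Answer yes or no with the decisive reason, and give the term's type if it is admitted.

yes — single use per variable (key, val, req, ctr); term : R
variable uses: key: 1, val: 1, req: 1, ctr: 1
use order (left to right): key, req, ctr, val
typing: well-typed at R
per-discipline verdicts: ordered ✗; linear ✓; affine ✓; relevant ✓; unrestricted ✓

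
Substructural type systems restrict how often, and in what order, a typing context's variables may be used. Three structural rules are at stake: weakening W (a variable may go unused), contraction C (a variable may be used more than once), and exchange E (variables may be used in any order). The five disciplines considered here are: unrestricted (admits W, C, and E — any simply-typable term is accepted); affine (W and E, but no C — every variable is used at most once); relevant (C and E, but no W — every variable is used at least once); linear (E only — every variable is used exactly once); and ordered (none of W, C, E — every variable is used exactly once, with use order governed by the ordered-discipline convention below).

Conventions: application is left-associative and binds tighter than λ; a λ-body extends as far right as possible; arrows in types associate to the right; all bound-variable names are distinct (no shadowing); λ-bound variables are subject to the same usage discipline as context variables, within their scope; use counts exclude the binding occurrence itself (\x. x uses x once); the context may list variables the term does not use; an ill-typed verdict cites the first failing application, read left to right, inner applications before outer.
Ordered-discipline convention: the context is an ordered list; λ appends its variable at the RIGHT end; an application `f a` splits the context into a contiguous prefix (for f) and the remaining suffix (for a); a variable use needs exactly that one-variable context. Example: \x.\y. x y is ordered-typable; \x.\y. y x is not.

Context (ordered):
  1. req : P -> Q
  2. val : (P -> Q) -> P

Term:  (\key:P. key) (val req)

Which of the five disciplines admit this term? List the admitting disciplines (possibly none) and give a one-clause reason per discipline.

admitted by: linear, affine, relevant, unrestricted
usage: req ×1, val ×1, key [bound] ×1
left-to-right use order: key, val, req
typing: well-typed — term : P
ordered ✗ (no contiguous prefix/suffix split fits key, val, req)
linear ✓ (req, val, key: one use apiece)
affine ✓ (no duplicate uses among req, val, key)
relevant ✓ (none of req, val, key goes unused)
unrestricted ✓ (type-checks (P) and nothing is barred)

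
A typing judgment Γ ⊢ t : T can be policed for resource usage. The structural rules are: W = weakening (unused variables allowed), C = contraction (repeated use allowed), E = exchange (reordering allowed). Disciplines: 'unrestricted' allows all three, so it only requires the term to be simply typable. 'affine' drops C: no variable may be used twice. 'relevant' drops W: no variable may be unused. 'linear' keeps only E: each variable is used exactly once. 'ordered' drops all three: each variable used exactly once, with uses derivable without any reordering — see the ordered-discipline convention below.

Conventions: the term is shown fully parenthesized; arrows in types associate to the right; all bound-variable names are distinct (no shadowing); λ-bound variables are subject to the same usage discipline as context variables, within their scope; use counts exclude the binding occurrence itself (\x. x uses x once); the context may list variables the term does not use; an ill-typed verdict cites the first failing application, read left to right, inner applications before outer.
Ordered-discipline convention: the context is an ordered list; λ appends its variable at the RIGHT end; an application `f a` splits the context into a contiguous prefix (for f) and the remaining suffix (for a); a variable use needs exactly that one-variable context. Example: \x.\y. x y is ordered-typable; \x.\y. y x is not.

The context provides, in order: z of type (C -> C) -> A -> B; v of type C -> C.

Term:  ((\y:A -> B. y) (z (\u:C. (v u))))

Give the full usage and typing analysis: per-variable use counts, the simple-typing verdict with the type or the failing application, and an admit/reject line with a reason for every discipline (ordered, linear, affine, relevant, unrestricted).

usage: z: 1, v: 1, y (bound): 1, u (bound): 1
uses in reading order: y, z, v, u
typing: the term checks, with type A -> B
ordered: ✓ — single-use (z, v, y, u), ordered derivation ok
linear: ✓ — exactly-once usage across z, v, y, u
affine: ✓ — at most one use each (z, v, y, u)
relevant: ✓ — z, v, y, u: all used, weakening unneeded
unrestricted: ✓ — simply typable at A -> B; W, C, E all held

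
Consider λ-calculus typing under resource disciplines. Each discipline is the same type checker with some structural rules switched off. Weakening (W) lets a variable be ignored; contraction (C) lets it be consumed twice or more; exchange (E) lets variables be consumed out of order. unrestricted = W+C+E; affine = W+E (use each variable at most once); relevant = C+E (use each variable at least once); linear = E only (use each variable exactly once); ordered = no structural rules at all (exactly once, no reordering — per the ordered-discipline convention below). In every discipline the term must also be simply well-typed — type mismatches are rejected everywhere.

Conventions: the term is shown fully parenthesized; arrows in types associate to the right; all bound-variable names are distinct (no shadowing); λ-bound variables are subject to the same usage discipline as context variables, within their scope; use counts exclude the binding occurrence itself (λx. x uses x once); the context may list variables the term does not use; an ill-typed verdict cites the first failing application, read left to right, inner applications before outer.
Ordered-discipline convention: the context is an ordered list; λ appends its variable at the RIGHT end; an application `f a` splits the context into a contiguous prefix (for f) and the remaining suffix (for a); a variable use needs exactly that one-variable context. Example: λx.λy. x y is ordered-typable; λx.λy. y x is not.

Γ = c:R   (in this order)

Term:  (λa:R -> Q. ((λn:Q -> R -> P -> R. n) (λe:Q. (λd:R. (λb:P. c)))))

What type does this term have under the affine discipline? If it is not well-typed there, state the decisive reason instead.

term : (R -> Q) -> Q -> R -> P -> R
use counts: c ×1; a (bound) ×0; n (bound) ×1; e (bound) ×0; d (bound) ×0; b (bound) ×0
order of uses: n, c
typing: well-typed — term : (R -> Q) -> Q -> R -> P -> R
per-discipline verdicts: ordered ✗; linear ✗; affine ✓; relevant ✗; unrestricted ✓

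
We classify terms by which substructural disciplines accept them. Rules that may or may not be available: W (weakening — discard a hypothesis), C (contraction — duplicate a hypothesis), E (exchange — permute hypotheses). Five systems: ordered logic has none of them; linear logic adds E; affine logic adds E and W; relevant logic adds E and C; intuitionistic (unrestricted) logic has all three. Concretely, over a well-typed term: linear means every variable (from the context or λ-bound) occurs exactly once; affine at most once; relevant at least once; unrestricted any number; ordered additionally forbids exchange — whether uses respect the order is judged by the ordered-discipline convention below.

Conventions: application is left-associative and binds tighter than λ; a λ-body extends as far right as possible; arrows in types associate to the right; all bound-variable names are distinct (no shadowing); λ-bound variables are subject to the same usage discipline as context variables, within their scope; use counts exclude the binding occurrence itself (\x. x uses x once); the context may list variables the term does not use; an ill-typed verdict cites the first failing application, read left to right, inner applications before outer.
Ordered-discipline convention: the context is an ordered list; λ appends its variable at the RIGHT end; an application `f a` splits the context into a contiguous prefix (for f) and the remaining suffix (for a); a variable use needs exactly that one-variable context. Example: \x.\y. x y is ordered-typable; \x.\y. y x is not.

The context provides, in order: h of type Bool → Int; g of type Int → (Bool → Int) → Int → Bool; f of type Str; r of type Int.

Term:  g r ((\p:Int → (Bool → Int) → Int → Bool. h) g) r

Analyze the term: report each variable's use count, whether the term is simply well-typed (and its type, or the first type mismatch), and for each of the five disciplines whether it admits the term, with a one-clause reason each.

variable uses: h=1; g=2; f=0; r=2; p (λ-bound)=0
uses in reading order: g, r, h, g, r
typing: ✓ — Bool
ordered: ✗, needs contraction — g ×2, r ×2; needs weakening: f, p unused
linear: ✗, needs contraction — g ×2, r ×2; needs weakening: f, p unused
affine: ✗, needs contraction — g ×2, r ×2
relevant: ✗, needs weakening: f, p unused
unrestricted: ✓, type-checks (Bool) and nothing is barred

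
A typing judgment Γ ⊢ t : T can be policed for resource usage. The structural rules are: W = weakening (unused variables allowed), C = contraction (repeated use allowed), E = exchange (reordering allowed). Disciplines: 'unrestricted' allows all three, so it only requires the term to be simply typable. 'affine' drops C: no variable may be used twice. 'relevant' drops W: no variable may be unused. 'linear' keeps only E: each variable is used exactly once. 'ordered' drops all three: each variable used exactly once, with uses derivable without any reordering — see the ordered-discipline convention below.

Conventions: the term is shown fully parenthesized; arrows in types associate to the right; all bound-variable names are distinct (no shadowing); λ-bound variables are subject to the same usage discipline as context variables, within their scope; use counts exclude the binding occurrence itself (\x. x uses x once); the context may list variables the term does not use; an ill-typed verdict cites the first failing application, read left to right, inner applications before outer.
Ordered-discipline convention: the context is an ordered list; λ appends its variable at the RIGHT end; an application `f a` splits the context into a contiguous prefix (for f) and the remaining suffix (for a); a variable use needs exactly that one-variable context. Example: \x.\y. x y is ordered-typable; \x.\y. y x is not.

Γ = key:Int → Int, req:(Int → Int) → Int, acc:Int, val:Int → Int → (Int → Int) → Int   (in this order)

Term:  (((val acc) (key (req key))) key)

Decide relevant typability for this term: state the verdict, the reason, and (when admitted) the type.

yes — none of key, req, acc, val goes unused; term : Int
use counts: key: 3×, req: 1×, acc: 1×, val: 1×
order of uses: val, acc, key, req, key, key
typing: well-typed at Int
per-discipline verdicts: ordered ✗, linear ✗, affine ✗, relevant ✓, unrestricted ✓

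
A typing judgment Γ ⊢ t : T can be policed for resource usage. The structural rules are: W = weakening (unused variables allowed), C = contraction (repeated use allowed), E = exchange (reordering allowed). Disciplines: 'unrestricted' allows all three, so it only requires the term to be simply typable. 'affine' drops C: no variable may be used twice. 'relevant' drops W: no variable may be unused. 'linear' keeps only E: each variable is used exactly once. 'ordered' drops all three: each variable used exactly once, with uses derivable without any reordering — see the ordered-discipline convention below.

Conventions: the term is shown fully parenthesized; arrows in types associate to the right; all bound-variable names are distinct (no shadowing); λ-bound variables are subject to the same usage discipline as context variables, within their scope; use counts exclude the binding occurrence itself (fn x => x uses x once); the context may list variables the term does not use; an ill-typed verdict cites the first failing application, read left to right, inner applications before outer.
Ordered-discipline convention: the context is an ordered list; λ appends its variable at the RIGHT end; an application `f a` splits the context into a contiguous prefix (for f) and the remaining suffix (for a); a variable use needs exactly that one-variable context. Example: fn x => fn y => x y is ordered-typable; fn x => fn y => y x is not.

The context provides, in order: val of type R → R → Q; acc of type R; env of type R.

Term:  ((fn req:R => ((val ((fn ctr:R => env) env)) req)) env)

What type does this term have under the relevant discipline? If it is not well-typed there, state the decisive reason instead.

not well-typed under relevant — needs weakening: acc, ctr unused
variable uses: val: 1, acc: 0, env: 3, req [bound]: 1, ctr [bound]: 0
uses in reading order: val, env, env, req, env
typing: ✓ — Q
all disciplines: ordered ✗ | linear ✗ | affine ✗ | relevant ✗ | unrestricted ✓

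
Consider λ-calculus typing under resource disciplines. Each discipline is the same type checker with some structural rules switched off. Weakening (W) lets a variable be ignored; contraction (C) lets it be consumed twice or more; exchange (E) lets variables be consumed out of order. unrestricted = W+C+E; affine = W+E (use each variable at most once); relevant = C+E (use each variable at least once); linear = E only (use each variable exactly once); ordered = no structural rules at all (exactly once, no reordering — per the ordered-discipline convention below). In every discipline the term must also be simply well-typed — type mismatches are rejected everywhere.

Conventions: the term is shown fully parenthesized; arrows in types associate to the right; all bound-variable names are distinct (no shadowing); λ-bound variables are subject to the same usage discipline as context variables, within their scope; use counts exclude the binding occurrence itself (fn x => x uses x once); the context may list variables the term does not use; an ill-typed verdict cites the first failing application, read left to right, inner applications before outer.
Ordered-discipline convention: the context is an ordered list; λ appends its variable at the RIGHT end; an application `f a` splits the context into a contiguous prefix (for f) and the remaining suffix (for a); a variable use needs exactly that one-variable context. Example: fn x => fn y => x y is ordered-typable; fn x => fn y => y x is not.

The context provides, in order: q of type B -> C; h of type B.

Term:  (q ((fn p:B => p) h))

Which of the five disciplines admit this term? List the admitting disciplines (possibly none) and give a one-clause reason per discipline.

accepted by: ordered, linear, affine, relevant, unrestricted
variable uses: q ×1; h ×1; p (λ-bound) ×1
left-to-right use order: q, p, h
typing: well-typed — term : C
ordered: ✓ — single-use (q, h, p), ordered derivation ok
linear: ✓ — single use per variable (q, h, p)
affine: ✓ — at most one use each (q, h, p)
relevant: ✓ — at least one use each (q, h, p)
unrestricted: ✓ — typability at C is all that's needed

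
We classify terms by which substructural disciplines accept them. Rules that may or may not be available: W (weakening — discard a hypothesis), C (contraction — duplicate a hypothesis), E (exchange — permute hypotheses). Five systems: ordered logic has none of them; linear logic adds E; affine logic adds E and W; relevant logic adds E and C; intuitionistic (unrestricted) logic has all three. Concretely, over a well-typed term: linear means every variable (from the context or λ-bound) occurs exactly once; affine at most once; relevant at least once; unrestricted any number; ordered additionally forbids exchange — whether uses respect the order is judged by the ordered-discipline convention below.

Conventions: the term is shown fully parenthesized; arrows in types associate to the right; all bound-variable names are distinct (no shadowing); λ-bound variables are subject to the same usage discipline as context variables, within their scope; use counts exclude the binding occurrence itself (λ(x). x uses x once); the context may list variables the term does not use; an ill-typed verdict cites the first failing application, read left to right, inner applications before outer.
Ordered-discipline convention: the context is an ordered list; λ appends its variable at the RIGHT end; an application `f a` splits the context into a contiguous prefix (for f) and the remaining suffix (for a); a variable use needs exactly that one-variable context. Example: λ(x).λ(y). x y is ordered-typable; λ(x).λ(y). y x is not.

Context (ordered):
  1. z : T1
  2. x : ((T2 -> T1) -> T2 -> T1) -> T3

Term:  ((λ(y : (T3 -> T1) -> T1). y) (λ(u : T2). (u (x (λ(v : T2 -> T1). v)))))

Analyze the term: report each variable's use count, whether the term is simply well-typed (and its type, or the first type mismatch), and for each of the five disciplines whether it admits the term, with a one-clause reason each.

usage: z=0, x=1, y (bound)=1, u (bound)=1, v (bound)=1
left-to-right use order: y, u, x, v
typing: ill-typed: applying a non-function (T2)
ordered: ✗, not simply typable
linear: ✗, fails simple typing
affine: ✗, a type mismatch blocks all five
relevant: ✗, the type mismatch rejects it
unrestricted: ✗, not simply typable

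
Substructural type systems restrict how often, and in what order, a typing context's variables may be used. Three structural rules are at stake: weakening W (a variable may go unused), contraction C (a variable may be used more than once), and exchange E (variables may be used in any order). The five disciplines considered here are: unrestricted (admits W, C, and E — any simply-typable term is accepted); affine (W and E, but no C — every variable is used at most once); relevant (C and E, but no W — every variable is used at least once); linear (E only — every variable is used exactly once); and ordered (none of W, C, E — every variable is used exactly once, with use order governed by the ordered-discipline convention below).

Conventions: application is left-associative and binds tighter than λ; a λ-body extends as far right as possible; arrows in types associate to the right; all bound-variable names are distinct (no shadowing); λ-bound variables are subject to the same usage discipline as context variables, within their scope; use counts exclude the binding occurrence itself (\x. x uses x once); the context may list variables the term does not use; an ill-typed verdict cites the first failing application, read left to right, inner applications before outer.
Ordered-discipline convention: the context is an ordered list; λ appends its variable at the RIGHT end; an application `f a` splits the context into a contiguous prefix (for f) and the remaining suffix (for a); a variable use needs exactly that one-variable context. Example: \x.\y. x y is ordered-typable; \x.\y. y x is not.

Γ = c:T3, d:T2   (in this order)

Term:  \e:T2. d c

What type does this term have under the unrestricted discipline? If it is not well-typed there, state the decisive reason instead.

not well-typed under unrestricted — a type mismatch blocks all five
variable uses: c ×1, d ×1, e [bound] ×0
order of uses: d, c
typing: ill-typed: applying a non-function (T2)
summary: ordered ✗; linear ✗; affine ✗; relevant ✗; unrestricted ✗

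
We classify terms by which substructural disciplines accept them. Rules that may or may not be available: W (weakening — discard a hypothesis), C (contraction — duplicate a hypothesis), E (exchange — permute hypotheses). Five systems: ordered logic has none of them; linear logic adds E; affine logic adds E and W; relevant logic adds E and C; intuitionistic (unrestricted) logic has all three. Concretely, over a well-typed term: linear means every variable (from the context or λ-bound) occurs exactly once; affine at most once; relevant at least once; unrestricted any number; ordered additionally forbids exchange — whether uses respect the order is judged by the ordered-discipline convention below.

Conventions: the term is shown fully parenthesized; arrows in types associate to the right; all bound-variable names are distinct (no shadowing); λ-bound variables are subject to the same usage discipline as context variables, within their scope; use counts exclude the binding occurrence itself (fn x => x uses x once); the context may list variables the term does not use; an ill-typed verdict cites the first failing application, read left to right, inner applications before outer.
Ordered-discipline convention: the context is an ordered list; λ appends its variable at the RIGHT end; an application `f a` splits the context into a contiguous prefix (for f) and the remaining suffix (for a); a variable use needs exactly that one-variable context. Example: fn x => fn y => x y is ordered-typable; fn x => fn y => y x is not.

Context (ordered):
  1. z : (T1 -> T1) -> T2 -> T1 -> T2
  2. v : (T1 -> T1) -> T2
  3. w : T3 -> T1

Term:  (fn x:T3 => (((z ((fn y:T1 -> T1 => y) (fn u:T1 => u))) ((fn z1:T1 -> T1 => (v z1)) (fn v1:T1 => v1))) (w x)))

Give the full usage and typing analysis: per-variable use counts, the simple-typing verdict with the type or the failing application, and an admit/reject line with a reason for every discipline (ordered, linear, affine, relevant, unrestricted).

usage: z: 1×, v: 1×, w: 1×, x (bound): 1×, y (bound): 1×, u (bound): 1×, z1 (bound): 1×, v1 (bound): 1×
use order (left to right): z, y, u, v, z1, v1, w, x
typing: well-typed — term : T3 -> T2
ordered: ✓, z, v, w, x, y, u, z1, v1 once each; derivable with no W/C/E
linear: ✓, exactly-once usage across z, v, w, x, y, u, z1, v1
affine: ✓, z, v, w, x, y, u, z1, v1: no repeats, contraction unneeded
relevant: ✓, at least one use each (z, v, w, x, y, u, z1, v1)
unrestricted: ✓, simply typable at T3 -> T2; W, C, E all held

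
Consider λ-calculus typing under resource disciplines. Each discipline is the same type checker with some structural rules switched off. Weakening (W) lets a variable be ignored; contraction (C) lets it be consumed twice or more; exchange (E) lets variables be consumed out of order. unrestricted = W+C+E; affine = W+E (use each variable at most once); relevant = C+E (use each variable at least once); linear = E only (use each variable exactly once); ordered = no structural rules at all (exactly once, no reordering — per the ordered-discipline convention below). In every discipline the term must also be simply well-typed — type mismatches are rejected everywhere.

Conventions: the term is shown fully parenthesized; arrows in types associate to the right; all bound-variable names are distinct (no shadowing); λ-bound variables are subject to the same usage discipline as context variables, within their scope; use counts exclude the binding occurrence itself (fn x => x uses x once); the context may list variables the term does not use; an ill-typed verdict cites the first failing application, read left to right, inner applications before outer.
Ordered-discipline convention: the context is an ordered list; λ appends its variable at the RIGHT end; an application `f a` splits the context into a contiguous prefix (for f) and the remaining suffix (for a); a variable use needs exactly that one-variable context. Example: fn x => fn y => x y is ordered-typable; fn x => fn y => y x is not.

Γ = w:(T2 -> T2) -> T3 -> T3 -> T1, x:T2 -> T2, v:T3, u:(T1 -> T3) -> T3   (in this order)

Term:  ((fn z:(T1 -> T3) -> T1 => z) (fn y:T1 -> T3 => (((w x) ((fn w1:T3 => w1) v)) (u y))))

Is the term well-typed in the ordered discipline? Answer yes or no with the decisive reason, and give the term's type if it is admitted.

yes — single-use (w, x, v, u, z, y, w1), ordered derivation ok; term : (T1 -> T3) -> T1
usage: w=1, x=1, v=1, u=1, z (bound)=1, y (bound)=1, w1 (bound)=1
uses in reading order: z, w, x, w1, v, u, y
typing: the term checks, with type (T1 -> T3) -> T1
per-discipline verdicts: ordered ✓ · linear ✓ · affine ✓ · relevant ✓ · unrestricted ✓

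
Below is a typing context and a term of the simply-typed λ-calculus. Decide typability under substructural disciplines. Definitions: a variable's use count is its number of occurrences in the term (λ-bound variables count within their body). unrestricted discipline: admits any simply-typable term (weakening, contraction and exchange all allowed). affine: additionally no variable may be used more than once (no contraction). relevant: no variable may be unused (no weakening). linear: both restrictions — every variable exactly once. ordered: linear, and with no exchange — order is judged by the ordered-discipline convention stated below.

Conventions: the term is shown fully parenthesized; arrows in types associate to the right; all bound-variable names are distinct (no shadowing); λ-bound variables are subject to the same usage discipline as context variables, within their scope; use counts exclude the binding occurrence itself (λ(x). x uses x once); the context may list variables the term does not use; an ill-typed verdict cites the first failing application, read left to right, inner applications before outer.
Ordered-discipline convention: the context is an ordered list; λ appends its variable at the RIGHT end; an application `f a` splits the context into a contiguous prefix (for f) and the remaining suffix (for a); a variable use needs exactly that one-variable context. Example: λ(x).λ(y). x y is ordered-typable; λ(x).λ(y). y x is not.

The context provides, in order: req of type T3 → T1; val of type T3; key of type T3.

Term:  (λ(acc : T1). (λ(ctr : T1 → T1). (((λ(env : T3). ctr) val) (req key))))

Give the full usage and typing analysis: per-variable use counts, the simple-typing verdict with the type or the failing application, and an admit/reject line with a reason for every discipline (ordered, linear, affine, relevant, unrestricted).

variable uses: req=1, val=1, key=1, acc (bound)=0, ctr (bound)=1, env (bound)=0
left-to-right use order: ctr, val, req, key
typing: well-typed — term : T1 → (T1 → T1) → T1
ordered ✗ (unused: acc, env — weakening required)
linear ✗ (unused: acc, env — weakening required)
affine ✓ (none of req, val, key, acc, ctr, env used more than once)
relevant ✗ (unused: acc, env — weakening required)
unrestricted ✓ (type-checks (T1 → (T1 → T1) → T1) and nothing is barred)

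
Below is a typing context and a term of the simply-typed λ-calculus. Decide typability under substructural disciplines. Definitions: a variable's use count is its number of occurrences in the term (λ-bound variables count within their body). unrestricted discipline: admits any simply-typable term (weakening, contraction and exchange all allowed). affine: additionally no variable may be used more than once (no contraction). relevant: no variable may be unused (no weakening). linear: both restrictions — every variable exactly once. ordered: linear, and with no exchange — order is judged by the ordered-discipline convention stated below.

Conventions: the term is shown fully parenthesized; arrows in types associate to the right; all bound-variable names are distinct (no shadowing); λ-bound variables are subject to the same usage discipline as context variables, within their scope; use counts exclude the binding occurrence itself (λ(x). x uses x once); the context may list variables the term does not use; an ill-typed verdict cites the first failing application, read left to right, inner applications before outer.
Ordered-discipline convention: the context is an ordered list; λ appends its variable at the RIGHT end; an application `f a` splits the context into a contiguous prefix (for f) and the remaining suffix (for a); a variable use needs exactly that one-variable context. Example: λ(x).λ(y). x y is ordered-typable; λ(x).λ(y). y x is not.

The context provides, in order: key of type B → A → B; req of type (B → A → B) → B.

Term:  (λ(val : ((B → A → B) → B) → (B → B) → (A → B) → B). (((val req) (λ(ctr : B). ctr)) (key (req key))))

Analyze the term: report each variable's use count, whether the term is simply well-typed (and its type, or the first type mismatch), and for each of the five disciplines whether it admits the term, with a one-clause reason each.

usage: key: 2×, req: 2×, val [bound]: 1×, ctr [bound]: 1×
uses in reading order: val, req, ctr, key, req, key
typing: the term checks, with type (((B → A → B) → B) → (B → B) → (A → B) → B) → B
ordered ✗ (repeated use of key ×2, req ×2)
linear ✗ (repeated use of key ×2, req ×2)
affine ✗ (repeated use of key ×2, req ×2)
relevant ✓ (key, req, val, ctr: all used, weakening unneeded)
unrestricted ✓ (typability at (((B → A → B) → B) → (B → B) → (A → B) → B) → B is all that's needed)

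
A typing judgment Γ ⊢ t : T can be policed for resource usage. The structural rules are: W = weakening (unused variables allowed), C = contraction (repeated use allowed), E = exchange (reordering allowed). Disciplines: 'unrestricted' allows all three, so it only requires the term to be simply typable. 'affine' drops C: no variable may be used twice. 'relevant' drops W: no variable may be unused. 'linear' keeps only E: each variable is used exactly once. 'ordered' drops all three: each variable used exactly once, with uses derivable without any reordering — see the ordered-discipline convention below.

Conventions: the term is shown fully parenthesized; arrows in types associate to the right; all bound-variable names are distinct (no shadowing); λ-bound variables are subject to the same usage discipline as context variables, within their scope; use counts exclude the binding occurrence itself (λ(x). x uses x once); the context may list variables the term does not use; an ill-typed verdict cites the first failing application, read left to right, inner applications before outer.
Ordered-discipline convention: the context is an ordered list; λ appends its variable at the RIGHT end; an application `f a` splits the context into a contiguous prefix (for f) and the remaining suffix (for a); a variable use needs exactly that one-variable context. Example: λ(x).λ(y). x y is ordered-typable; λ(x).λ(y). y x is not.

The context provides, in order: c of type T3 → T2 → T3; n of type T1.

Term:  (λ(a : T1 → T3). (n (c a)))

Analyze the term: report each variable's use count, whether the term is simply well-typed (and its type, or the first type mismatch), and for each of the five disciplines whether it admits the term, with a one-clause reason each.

variable uses: c: 1×, n: 1×, a [bound]: 1×
use order (left to right): n, c, a
typing: ill-typed: an application expects T3 but receives T1 → T3
ordered: ✗, a type mismatch blocks all five
linear: ✗, the type mismatch rejects it
affine: ✗, not simply typable
relevant: ✗, fails simple typing
unrestricted: ✗, a type mismatch blocks all five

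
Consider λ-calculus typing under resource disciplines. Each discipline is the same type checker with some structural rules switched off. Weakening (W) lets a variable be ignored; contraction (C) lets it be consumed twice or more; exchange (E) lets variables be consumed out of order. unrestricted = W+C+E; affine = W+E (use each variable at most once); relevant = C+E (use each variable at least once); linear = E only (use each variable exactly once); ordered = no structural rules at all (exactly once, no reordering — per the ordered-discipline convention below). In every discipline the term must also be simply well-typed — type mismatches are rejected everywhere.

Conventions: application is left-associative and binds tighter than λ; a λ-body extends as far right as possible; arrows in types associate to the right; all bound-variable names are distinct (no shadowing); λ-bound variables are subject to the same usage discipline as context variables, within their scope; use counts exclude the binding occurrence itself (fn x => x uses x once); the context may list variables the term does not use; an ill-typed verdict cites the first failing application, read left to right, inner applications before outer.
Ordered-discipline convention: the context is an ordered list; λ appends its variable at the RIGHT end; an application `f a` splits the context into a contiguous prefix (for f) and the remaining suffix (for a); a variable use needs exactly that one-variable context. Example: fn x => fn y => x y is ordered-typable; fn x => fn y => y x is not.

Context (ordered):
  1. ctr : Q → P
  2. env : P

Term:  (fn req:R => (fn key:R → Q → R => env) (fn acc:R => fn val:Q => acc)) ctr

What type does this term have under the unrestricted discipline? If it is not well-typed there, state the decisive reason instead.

not well-typed under unrestricted — not simply typable
use counts: ctr=1; env=1; req (bound)=0; key (bound)=0; acc (bound)=1; val (bound)=0
uses in reading order: env, acc, ctr
typing: ill-typed: an application expects R but receives Q → P
summary: ordered ✗; linear ✗; affine ✗; relevant ✗; unrestricted ✗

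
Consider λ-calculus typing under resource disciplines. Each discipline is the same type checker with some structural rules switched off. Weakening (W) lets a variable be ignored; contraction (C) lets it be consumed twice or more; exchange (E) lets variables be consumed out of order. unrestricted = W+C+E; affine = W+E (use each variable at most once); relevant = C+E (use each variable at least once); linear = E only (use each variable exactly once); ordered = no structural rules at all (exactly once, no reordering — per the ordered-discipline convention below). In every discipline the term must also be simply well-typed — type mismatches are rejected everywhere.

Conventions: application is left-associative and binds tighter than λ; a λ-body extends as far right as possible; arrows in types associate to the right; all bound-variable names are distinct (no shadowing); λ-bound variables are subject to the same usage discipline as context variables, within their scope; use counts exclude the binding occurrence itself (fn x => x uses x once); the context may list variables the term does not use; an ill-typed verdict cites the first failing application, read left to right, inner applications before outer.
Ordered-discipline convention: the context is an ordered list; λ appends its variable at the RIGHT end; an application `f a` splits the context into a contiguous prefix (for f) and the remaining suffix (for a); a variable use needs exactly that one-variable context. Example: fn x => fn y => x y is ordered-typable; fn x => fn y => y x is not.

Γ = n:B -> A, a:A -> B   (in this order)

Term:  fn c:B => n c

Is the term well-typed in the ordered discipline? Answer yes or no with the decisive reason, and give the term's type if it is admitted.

no — a left unused
counts: n=1; a=0; c (bound)=1
left-to-right use order: n, c
typing: ✓ — B -> A
across the five disciplines: ordered ✗, linear ✗, affine ✓, relevant ✗, unrestricted ✓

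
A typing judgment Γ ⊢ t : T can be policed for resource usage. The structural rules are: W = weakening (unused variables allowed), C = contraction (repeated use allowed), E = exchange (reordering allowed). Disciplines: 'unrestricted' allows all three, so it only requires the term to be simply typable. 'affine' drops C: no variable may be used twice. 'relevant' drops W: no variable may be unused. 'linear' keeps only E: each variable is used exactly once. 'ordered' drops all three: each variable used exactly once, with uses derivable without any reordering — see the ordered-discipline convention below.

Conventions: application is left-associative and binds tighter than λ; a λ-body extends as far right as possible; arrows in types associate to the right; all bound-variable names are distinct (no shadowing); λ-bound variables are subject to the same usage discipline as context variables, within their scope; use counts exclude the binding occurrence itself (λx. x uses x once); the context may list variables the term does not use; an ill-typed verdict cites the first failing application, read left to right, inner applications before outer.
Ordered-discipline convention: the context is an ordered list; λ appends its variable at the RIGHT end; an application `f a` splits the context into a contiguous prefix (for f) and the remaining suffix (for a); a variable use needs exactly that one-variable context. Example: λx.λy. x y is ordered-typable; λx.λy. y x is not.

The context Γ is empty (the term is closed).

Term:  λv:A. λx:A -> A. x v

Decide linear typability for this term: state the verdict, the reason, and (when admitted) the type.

yes — each of v, x used exactly once; term : A -> (A -> A) -> A
usage: v [bound] ×1, x [bound] ×1
left-to-right use order: x, v
typing: ✓ — A -> (A -> A) -> A
across the five disciplines: ordered ✗; linear ✓; affine ✓; relevant ✓; unrestricted ✓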